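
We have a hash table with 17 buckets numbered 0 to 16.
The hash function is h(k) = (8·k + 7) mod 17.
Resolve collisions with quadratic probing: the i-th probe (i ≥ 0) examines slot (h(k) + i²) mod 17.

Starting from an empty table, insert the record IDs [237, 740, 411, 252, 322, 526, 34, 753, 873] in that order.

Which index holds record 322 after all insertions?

3

237: h=16 => slot 16
740: h=11 => slot 11
411: h=14 => slot 14
252: h=0 => slot 0
322: h=16, probe 16,0,3 => slot 3
526: h=16, probe 16,0,3,8 => slot 8
34: h=7 => slot 7
753: h=13 => slot 13
873: h=4 => slot 4
Table: [252, —, —, 322, 873, —, —, 34, 526, —, —, 740, —, 753, 411, —, 237]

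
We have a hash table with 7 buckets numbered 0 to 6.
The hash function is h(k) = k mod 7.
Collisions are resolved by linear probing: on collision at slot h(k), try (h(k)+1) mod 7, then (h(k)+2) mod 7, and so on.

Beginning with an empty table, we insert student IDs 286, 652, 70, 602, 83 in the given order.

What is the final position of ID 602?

2

Insert 286: h=6, slot 6 empty → index 6.
Insert 652: h=1, slot 1 empty → index 1.
Insert 70: h=0, slot 0 empty → index 0.
Insert 602: h=0, slots 0,1 occupied → index 2.
Insert 83: h=6, slots 6,0,1,2 occupied → index 3.
Table: [70, 652, 602, 83, ∅, ∅, 286]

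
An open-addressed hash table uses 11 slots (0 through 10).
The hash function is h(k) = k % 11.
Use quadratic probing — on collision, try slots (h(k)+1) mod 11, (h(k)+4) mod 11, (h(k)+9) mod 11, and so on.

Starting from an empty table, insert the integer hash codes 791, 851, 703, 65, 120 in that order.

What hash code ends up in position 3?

65

Insert 791: h=10, slot 10 empty => index 10.
Insert 851: h=4, slot 4 empty => index 4.
Insert 703: h=10, slot 10 occupied => index 0.
Insert 65: h=10, slots 10,0 occupied => index 3.
Insert 120: h=10, slots 10,0,3 occupied => index 8.
Table: [703, —, —, 65, 851, —, —, —, 120, —, 791]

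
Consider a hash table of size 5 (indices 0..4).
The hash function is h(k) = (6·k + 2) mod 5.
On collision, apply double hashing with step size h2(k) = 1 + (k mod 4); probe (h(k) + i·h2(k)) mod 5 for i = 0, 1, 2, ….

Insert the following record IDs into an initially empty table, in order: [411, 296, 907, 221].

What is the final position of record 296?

411: h=3 → slot 3
296: h=3, h2=1, probe 3,4 → slot 4
907: h=4, h2=4, probe 4,3,2 → slot 2
221: h=3, h2=2, probe 3,0 → slot 0
Table: [221, —, 907, 411, 296]

4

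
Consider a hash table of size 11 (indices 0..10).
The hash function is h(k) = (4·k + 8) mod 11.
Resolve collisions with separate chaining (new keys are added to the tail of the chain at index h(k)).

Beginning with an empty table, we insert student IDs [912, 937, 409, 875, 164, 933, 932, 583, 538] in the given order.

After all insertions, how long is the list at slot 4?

3

Insert 912: h=4, bucket 4 empty → new chain.
Insert 937: h=5, bucket 5 empty → new chain.
Insert 409: h=5, bucket 5 nonempty → append to chain.
Insert 875: h=10, bucket 10 empty → new chain.
Insert 164: h=4, bucket 4 nonempty → append to chain.
Insert 933: h=0, bucket 0 empty → new chain.
Insert 932: h=7, bucket 7 empty → new chain.
Insert 583: h=8, bucket 8 empty → new chain.
Insert 538: h=4, bucket 4 nonempty → append to chain.
Final buckets:
0: 933
1: -
2: -
3: -
4: 912 -> 164 -> 538
5: 937 -> 409
6: -
7: 932
8: 583
9: -
10: 875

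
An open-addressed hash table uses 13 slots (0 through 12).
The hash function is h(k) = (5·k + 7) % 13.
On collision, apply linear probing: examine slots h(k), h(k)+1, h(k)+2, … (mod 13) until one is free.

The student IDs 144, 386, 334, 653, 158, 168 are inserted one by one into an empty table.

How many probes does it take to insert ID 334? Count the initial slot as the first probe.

2

144: h=12 → slot 12
386: h=0 → slot 0
334: h=0, probe 0,1 → slot 1
653: h=9 → slot 9
158: h=4 → slot 4
168: h=2 → slot 2
Table: [386, 334, 168, -, 158, -, -, -, -, 653, -, -, 144]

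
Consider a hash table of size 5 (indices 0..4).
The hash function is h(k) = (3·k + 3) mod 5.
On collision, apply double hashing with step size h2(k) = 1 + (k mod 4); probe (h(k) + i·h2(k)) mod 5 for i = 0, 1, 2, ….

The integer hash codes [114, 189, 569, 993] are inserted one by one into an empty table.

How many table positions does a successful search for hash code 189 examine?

2

114: h=0 -> slot 0
189: h=0, h2=2, probe 0,2 -> slot 2
569: h=0, h2=2, probe 0,2,4 -> slot 4
993: h=2, h2=2, probe 2,4,1 -> slot 1
Table: [114, 993, 189, _, 569]
Lookup 189: h=0, h2=2, probe 0,2 → found at 2.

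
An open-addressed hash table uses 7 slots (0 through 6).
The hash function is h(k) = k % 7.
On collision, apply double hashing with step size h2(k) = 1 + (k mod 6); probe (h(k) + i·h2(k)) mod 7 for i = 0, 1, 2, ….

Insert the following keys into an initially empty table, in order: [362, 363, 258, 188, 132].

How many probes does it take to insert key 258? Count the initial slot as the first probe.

Insert 362: h=5, slot 5 empty => index 5.
Insert 363: h=6, slot 6 empty => index 6.
Insert 258: h=6, h2=1, slot 6 occupied => index 0.
Insert 188: h=6, h2=3, slot 6 occupied => index 2.
Insert 132: h=6, h2=1, slots 6,0 occupied => index 1.
Table: [258, 132, 188, -, -, 362, 363]

2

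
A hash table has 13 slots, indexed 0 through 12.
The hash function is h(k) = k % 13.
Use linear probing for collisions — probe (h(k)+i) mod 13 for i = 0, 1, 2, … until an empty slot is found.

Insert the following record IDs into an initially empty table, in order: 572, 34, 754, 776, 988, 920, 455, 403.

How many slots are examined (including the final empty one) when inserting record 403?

5

572 hashes to 0; slot 0 is free → place at 0.
34 hashes to 8; slot 8 is free → place at 8.
754 hashes to 0; 0 taken → place at 1.
776 hashes to 9; slot 9 is free → place at 9.
988 hashes to 0; 0,1 taken → place at 2.
920 hashes to 10; slot 10 is free → place at 10.
455 hashes to 0; 0,1,2 taken → place at 3.
403 hashes to 0; 0,1,2,3 taken → place at 4.
Table: [572, 754, 988, 455, 403, ., ., ., 34, 776, 920, ., .]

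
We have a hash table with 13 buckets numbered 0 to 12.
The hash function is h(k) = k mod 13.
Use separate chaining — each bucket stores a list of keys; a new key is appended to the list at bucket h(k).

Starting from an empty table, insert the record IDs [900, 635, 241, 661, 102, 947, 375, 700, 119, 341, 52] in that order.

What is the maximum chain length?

Insert 900: h=3, bucket 3 empty → new chain.
Insert 635: h=11, bucket 11 empty → new chain.
Insert 241: h=7, bucket 7 empty → new chain.
Insert 661: h=11, bucket 11 nonempty → append to chain.
Insert 102: h=11, bucket 11 nonempty → append to chain.
Insert 947: h=11, bucket 11 nonempty → append to chain.
Insert 375: h=11, bucket 11 nonempty → append to chain.
Insert 700: h=11, bucket 11 nonempty → append to chain.
Insert 119: h=2, bucket 2 empty → new chain.
Insert 341: h=3, bucket 3 nonempty → append to chain.
Insert 52: h=0, bucket 0 empty → new chain.
Final buckets:
0: 52
1: ∅
2: 119
3: 900 -> 341
4: ∅
5: ∅
6: ∅
7: 241
8: ∅
9: ∅
10: ∅
11: 635 -> 661 -> 102 -> 947 -> 375 -> 700
12: ∅

6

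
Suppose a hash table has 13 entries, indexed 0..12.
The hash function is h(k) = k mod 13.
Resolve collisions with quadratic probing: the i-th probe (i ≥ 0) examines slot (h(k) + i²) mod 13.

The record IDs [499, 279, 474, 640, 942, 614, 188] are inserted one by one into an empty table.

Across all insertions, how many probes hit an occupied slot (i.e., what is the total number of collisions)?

Insert 499: h=5, slot 5 empty => index 5.
Insert 279: h=6, slot 6 empty => index 6.
Insert 474: h=6, slot 6 occupied => index 7.
Insert 640: h=3, slot 3 empty => index 3.
Insert 942: h=6, slots 6,7 occupied => index 10.
Insert 614: h=3, slot 3 occupied => index 4.
Insert 188: h=6, slots 6,7,10 occupied => index 2.
Table: [∅, ∅, 188, 640, 614, 499, 279, 474, ∅, ∅, 942, ∅, ∅]

7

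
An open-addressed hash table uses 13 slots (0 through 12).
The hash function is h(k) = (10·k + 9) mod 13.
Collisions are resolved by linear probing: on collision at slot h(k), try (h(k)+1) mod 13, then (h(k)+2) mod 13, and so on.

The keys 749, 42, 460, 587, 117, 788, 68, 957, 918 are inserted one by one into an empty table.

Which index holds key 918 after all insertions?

749: h=11 → slot 11
42: h=0 → slot 0
460: h=7 → slot 7
587: h=3 → slot 3
117: h=9 → slot 9
788: h=11, probe 11,12 → slot 12
68: h=0, probe 0,1 → slot 1
957: h=11, probe 11,12,0,1,2 → slot 2
918: h=11, probe 11,12,0,1,2,3,4 → slot 4
Table: [42, 68, 957, 587, 918, _, _, 460, _, 117, _, 749, 788]

4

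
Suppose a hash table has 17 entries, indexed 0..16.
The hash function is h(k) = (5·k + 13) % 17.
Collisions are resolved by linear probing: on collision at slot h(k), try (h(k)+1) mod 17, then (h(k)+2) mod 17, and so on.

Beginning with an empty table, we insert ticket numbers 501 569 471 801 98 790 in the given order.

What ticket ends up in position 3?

Insert 501: h=2, slot 2 empty → index 2.
Insert 569: h=2, slot 2 occupied → index 3.
Insert 471: h=5, slot 5 empty → index 5.
Insert 801: h=6, slot 6 empty → index 6.
Insert 98: h=10, slot 10 empty → index 10.
Insert 790: h=2, slots 2,3 occupied → index 4.
Table: [_, _, 501, 569, 790, 471, 801, _, _, _, 98, _, _, _, _, _, _]

569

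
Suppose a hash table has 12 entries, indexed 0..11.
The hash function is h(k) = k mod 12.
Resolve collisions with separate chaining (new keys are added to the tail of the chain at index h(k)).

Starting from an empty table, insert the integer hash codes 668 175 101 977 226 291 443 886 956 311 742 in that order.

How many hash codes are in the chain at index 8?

2

668 -> bucket 8
175 -> bucket 7
101 -> bucket 5
977 -> bucket 5 (collision)
226 -> bucket 10
291 -> bucket 3
443 -> bucket 11
886 -> bucket 10 (collision)
956 -> bucket 8 (collision)
311 -> bucket 11 (collision)
742 -> bucket 10 (collision)
Final buckets:
0: ∅
1: ∅
2: ∅
3: 291
4: ∅
5: 101 -> 977
6: ∅
7: 175
8: 668 -> 956
9: ∅
10: 226 -> 886 -> 742
11: 443 -> 311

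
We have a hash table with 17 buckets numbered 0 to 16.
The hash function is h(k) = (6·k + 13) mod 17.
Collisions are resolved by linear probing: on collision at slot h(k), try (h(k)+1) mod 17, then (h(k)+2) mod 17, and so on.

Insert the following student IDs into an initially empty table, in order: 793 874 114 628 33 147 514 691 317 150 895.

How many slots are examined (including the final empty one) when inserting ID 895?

6

793: h=11 → slot 11
874: h=4 → slot 4
114: h=0 → slot 0
628: h=7 → slot 7
33: h=7, probe 7,8 → slot 8
147: h=11, probe 11,12 → slot 12
514: h=3 → slot 3
691: h=11, probe 11,12,13 → slot 13
317: h=11, probe 11,12,13,14 → slot 14
150: h=12, probe 12,13,14,15 → slot 15
895: h=11, probe 11,12,13,14,15,16 → slot 16
Table: [114, ∅, ∅, 514, 874, ∅, ∅, 628, 33, ∅, ∅, 793, 147, 691, 317, 150, 895]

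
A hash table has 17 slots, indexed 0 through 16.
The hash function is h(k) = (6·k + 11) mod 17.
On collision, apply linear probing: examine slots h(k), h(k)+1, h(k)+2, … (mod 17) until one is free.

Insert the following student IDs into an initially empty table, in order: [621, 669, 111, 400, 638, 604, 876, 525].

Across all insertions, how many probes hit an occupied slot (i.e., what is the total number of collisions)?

Insert 621: h=14, slot 14 empty -> index 14.
Insert 669: h=13, slot 13 empty -> index 13.
Insert 111: h=14, slot 14 occupied -> index 15.
Insert 400: h=14, slots 14,15 occupied -> index 16.
Insert 638: h=14, slots 14,15,16 occupied -> index 0.
Insert 604: h=14, slots 14,15,16,0 occupied -> index 1.
Insert 876: h=14, slots 14,15,16,0,1 occupied -> index 2.
Insert 525: h=16, slots 16,0,1,2 occupied -> index 3.
Table: [638, 604, 876, 525, _, _, _, _, _, _, _, _, _, 669, 621, 111, 400]

19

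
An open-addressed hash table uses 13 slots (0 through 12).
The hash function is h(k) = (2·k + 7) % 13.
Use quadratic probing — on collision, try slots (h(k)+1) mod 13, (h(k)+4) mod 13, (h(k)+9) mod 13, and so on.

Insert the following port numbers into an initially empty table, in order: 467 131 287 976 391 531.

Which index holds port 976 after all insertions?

0

467: h=5 -> slot 5
131: h=9 -> slot 9
287: h=9, probe 9,10 -> slot 10
976: h=9, probe 9,10,0 -> slot 0
391: h=9, probe 9,10,0,5,12 -> slot 12
531: h=3 -> slot 3
Table: [976, -, -, 531, -, 467, -, -, -, 131, 287, -, 391]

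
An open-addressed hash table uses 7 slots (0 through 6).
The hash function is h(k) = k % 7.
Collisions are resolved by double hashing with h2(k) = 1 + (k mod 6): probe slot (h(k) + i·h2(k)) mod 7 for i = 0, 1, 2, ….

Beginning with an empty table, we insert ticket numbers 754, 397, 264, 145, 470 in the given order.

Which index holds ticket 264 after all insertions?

6

Insert 754: h=5, slot 5 empty → index 5.
Insert 397: h=5, h2=2, slot 5 occupied → index 0.
Insert 264: h=5, h2=1, slot 5 occupied → index 6.
Insert 145: h=5, h2=2, slots 5,0 occupied → index 2.
Insert 470: h=1, slot 1 empty → index 1.
Table: [397, 470, 145, _, _, 754, 264]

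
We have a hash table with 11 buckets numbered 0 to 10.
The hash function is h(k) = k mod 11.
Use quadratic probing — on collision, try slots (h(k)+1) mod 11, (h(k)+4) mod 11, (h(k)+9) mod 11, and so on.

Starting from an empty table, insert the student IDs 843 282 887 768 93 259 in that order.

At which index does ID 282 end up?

Insert 843: h=7, slot 7 empty => index 7.
Insert 282: h=7, slot 7 occupied => index 8.
Insert 887: h=7, slots 7,8 occupied => index 0.
Insert 768: h=9, slot 9 empty => index 9.
Insert 93: h=5, slot 5 empty => index 5.
Insert 259: h=6, slot 6 empty => index 6.
Table: [887, ∅, ∅, ∅, ∅, 93, 259, 843, 282, 768, ∅]

8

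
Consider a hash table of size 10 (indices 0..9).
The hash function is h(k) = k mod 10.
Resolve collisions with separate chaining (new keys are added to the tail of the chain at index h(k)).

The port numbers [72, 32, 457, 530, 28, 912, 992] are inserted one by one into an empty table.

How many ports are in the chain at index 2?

Insert 72: h=2, bucket 2 empty → new chain.
Insert 32: h=2, bucket 2 nonempty → append to chain.
Insert 457: h=7, bucket 7 empty → new chain.
Insert 530: h=0, bucket 0 empty → new chain.
Insert 28: h=8, bucket 8 empty → new chain.
Insert 912: h=2, bucket 2 nonempty → append to chain.
Insert 992: h=2, bucket 2 nonempty → append to chain.
Final buckets:
0: 530
1: —
2: 72 -> 32 -> 912 -> 992
3: —
4: —
5: —
6: —
7: 457
8: 28
9: —

4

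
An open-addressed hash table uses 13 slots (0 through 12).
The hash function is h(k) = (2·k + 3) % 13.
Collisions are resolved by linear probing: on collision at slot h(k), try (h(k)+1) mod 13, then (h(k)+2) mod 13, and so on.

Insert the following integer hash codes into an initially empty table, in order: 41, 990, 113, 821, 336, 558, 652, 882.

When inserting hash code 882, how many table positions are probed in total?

2

Insert 41: h=7, slot 7 empty => index 7.
Insert 990: h=7, slot 7 occupied => index 8.
Insert 113: h=8, slot 8 occupied => index 9.
Insert 821: h=7, slots 7,8,9 occupied => index 10.
Insert 336: h=12, slot 12 empty => index 12.
Insert 558: h=1, slot 1 empty => index 1.
Insert 652: h=7, slots 7,8,9,10 occupied => index 11.
Insert 882: h=12, slot 12 occupied => index 0.
Table: [882, 558, —, —, —, —, —, 41, 990, 113, 821, 652, 336]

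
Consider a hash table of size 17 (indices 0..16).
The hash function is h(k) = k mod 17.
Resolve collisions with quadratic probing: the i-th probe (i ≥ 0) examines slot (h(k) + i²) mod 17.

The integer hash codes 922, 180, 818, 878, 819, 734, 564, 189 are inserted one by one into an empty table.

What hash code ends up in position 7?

922: h=4 => slot 4
180: h=10 => slot 10
818: h=2 => slot 2
878: h=11 => slot 11
819: h=3 => slot 3
734: h=3, probe 3,4,7 => slot 7
564: h=3, probe 3,4,7,12 => slot 12
189: h=2, probe 2,3,6 => slot 6
Table: [_, _, 818, 819, 922, _, 189, 734, _, _, 180, 878, 564, _, _, _, _]

734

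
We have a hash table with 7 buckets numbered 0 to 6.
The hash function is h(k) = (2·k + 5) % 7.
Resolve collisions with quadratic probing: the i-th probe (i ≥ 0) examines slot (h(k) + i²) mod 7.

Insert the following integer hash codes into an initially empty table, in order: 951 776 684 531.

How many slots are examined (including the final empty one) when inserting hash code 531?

3

951: h=3 → slot 3
776: h=3, probe 3,4 → slot 4
684: h=1 → slot 1
531: h=3, probe 3,4,0 → slot 0
Table: [531, 684, ., 951, 776, ., .]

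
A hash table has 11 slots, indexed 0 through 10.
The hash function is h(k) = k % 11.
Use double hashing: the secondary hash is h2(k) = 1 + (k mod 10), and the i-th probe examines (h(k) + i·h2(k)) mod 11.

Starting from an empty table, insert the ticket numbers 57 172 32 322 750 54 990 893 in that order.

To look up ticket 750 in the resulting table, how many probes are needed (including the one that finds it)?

57: h=2 -> slot 2
172: h=7 -> slot 7
32: h=10 -> slot 10
322: h=3 -> slot 3
750: h=2, h2=1, probe 2,3,4 -> slot 4
54: h=10, h2=5, probe 10,4,9 -> slot 9
990: h=0 -> slot 0
893: h=2, h2=4, probe 2,6 -> slot 6
Table: [990, —, 57, 322, 750, —, 893, 172, —, 54, 32]
Lookup 750: h=2, h2=1, probe 2,3,4 → found at 4.

3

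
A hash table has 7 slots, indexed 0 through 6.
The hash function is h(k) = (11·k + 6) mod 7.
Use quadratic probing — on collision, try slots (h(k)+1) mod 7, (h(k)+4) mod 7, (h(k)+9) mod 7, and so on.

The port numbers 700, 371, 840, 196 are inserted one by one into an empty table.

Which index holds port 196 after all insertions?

1

700 hashes to 6; slot 6 is free => place at 6.
371 hashes to 6; 6 taken => place at 0.
840 hashes to 6; 6,0 taken => place at 3.
196 hashes to 6; 6,0,3 taken => place at 1.
Table: [371, 196, ., 840, ., ., 700]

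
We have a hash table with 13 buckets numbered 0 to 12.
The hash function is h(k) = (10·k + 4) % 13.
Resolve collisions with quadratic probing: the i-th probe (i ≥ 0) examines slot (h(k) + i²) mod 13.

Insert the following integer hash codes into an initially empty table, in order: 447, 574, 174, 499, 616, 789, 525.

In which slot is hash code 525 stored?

1

447 hashes to 2; slot 2 is free → place at 2.
574 hashes to 11; slot 11 is free → place at 11.
174 hashes to 2; 2 taken → place at 3.
499 hashes to 2; 2,3 taken → place at 6.
616 hashes to 2; 2,3,6,11 taken → place at 5.
789 hashes to 3; 3 taken → place at 4.
525 hashes to 2; 2,3,6,11,5 taken → place at 1.
Table: [_, 525, 447, 174, 789, 616, 499, _, _, _, _, 574, _]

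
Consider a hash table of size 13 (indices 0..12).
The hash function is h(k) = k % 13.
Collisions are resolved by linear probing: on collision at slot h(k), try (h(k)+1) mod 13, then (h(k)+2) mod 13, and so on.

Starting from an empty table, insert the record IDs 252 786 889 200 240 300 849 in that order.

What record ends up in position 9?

240

252: h=5 → slot 5
786: h=6 → slot 6
889: h=5, probe 5,6,7 → slot 7
200: h=5, probe 5,6,7,8 → slot 8
240: h=6, probe 6,7,8,9 → slot 9
300: h=1 → slot 1
849: h=4 → slot 4
Table: [∅, 300, ∅, ∅, 849, 252, 786, 889, 200, 240, ∅, ∅, ∅]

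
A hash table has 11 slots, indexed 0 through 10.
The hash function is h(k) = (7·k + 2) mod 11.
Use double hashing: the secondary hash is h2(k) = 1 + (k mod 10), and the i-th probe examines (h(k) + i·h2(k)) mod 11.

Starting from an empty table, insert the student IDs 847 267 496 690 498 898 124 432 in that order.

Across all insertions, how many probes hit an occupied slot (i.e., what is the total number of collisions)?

847: h=2 -> slot 2
267: h=1 -> slot 1
496: h=9 -> slot 9
690: h=3 -> slot 3
498: h=1, h2=9, probe 1,10 -> slot 10
898: h=7 -> slot 7
124: h=1, h2=5, probe 1,6 -> slot 6
432: h=1, h2=3, probe 1,4 -> slot 4
Table: [., 267, 847, 690, 432, ., 124, 898, ., 496, 498]

3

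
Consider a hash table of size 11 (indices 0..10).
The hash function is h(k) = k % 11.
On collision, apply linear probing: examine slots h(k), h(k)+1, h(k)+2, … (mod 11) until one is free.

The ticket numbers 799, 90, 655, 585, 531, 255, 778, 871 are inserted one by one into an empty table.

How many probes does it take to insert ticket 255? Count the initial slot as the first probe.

4

799 hashes to 7; slot 7 is free => place at 7.
90 hashes to 2; slot 2 is free => place at 2.
655 hashes to 6; slot 6 is free => place at 6.
585 hashes to 2; 2 taken => place at 3.
531 hashes to 3; 3 taken => place at 4.
255 hashes to 2; 2,3,4 taken => place at 5.
778 hashes to 8; slot 8 is free => place at 8.
871 hashes to 2; 2,3,4,5,6,7,8 taken => place at 9.
Table: [_, _, 90, 585, 531, 255, 655, 799, 778, 871, _]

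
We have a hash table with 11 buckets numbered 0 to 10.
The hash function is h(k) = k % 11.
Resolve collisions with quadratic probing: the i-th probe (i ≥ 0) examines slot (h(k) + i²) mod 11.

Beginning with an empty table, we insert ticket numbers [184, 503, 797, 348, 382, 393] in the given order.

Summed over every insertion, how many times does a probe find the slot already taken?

184: h=8 → slot 8
503: h=8, probe 8,9 → slot 9
797: h=5 → slot 5
348: h=7 → slot 7
382: h=8, probe 8,9,1 → slot 1
393: h=8, probe 8,9,1,6 → slot 6
Table: [_, 382, _, _, _, 797, 393, 348, 184, 503, _]

6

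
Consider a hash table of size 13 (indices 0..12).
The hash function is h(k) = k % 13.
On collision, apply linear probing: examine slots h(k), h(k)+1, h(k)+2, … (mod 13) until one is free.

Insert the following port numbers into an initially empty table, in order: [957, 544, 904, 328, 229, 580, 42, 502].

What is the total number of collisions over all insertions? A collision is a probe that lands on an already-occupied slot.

8

957 hashes to 8; slot 8 is free -> place at 8.
544 hashes to 11; slot 11 is free -> place at 11.
904 hashes to 7; slot 7 is free -> place at 7.
328 hashes to 3; slot 3 is free -> place at 3.
229 hashes to 8; 8 taken -> place at 9.
580 hashes to 8; 8,9 taken -> place at 10.
42 hashes to 3; 3 taken -> place at 4.
502 hashes to 8; 8,9,10,11 taken -> place at 12.
Table: [—, —, —, 328, 42, —, —, 904, 957, 229, 580, 544, 502]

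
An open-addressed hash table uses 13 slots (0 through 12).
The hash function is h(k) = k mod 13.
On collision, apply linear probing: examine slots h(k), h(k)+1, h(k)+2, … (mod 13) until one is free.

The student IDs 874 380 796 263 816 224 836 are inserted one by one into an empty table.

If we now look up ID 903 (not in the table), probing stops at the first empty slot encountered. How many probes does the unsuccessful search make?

Insert 874: h=3, slot 3 empty → index 3.
Insert 380: h=3, slot 3 occupied → index 4.
Insert 796: h=3, slots 3,4 occupied → index 5.
Insert 263: h=3, slots 3,4,5 occupied → index 6.
Insert 816: h=10, slot 10 empty → index 10.
Insert 224: h=3, slots 3,4,5,6 occupied → index 7.
Insert 836: h=4, slots 4,5,6,7 occupied → index 8.
Table: [—, —, —, 874, 380, 796, 263, 224, 836, —, 816, —, —]
Lookup 903: h=6, probe 6,7,8,9 → slot 9 empty, not found.

4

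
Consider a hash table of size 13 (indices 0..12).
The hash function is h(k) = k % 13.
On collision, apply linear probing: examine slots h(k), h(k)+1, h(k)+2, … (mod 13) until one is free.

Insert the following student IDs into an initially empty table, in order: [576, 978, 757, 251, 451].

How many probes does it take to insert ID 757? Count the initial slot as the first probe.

Insert 576: h=4, slot 4 empty -> index 4.
Insert 978: h=3, slot 3 empty -> index 3.
Insert 757: h=3, slots 3,4 occupied -> index 5.
Insert 251: h=4, slots 4,5 occupied -> index 6.
Insert 451: h=9, slot 9 empty -> index 9.
Table: [., ., ., 978, 576, 757, 251, ., ., 451, ., ., .]

3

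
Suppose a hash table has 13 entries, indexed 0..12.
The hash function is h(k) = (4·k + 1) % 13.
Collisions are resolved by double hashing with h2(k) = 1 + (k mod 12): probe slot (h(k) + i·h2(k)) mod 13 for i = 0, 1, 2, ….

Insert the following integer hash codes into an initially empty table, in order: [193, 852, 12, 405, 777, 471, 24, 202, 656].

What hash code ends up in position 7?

Insert 193: h=6, slot 6 empty → index 6.
Insert 852: h=3, slot 3 empty → index 3.
Insert 12: h=10, slot 10 empty → index 10.
Insert 405: h=9, slot 9 empty → index 9.
Insert 777: h=2, slot 2 empty → index 2.
Insert 471: h=0, slot 0 empty → index 0.
Insert 24: h=6, h2=1, slot 6 occupied → index 7.
Insert 202: h=3, h2=11, slot 3 occupied → index 1.
Insert 656: h=12, slot 12 empty → index 12.
Table: [471, 202, 777, 852, ∅, ∅, 193, 24, ∅, 405, 12, ∅, 656]

24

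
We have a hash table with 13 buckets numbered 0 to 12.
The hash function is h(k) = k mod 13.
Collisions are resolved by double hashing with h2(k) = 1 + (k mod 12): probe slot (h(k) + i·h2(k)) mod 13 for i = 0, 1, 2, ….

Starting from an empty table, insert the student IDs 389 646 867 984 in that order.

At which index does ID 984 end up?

389 hashes to 12; slot 12 is free → place at 12.
646 hashes to 9; slot 9 is free → place at 9.
867 hashes to 9, h2=4; 9 taken → place at 0.
984 hashes to 9, h2=1; 9 taken → place at 10.
Table: [867, —, —, —, —, —, —, —, —, 646, 984, —, 389]

10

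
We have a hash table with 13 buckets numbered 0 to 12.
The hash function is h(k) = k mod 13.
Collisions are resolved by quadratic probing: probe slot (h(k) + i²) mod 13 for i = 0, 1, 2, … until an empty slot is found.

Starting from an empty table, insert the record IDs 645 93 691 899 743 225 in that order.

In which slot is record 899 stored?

645 hashes to 8; slot 8 is free => place at 8.
93 hashes to 2; slot 2 is free => place at 2.
691 hashes to 2; 2 taken => place at 3.
899 hashes to 2; 2,3 taken => place at 6.
743 hashes to 2; 2,3,6 taken => place at 11.
225 hashes to 4; slot 4 is free => place at 4.
Table: [∅, ∅, 93, 691, 225, ∅, 899, ∅, 645, ∅, ∅, 743, ∅]

6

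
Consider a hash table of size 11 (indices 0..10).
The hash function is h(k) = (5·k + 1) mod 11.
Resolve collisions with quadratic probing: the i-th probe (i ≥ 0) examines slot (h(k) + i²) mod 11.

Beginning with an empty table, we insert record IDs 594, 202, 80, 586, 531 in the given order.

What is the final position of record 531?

9

594: h=1 → slot 1
202: h=10 → slot 10
80: h=5 → slot 5
586: h=5, probe 5,6 → slot 6
531: h=5, probe 5,6,9 → slot 9
Table: [., 594, ., ., ., 80, 586, ., ., 531, 202]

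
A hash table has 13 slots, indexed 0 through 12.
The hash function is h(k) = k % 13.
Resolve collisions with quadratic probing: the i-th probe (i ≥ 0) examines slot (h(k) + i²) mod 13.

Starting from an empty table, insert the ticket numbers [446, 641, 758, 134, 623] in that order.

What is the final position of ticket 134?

0

446 hashes to 4; slot 4 is free -> place at 4.
641 hashes to 4; 4 taken -> place at 5.
758 hashes to 4; 4,5 taken -> place at 8.
134 hashes to 4; 4,5,8 taken -> place at 0.
623 hashes to 12; slot 12 is free -> place at 12.
Table: [134, ∅, ∅, ∅, 446, 641, ∅, ∅, 758, ∅, ∅, ∅, 623]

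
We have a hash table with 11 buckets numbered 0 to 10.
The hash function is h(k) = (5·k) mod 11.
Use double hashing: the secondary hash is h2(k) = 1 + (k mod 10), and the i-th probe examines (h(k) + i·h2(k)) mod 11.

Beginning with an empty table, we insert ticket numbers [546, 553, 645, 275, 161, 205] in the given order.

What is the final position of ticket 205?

3

546: h=2 => slot 2
553: h=4 => slot 4
645: h=2, h2=6, probe 2,8 => slot 8
275: h=0 => slot 0
161: h=2, h2=2, probe 2,4,6 => slot 6
205: h=2, h2=6, probe 2,8,3 => slot 3
Table: [275, ., 546, 205, 553, ., 161, ., 645, ., .]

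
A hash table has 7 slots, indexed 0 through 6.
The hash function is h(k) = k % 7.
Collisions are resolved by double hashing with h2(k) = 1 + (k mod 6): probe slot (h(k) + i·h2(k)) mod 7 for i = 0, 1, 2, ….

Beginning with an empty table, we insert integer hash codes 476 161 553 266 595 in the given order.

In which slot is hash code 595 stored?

476: h=0 => slot 0
161: h=0, h2=6, probe 0,6 => slot 6
553: h=0, h2=2, probe 0,2 => slot 2
266: h=0, h2=3, probe 0,3 => slot 3
595: h=0, h2=2, probe 0,2,4 => slot 4
Table: [476, _, 553, 266, 595, _, 161]

4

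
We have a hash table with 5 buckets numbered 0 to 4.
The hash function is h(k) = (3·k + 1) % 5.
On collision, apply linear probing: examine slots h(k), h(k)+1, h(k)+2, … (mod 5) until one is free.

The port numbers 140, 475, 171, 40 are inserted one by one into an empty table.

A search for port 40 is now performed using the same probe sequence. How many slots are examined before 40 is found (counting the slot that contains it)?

3

140 hashes to 1; slot 1 is free => place at 1.
475 hashes to 1; 1 taken => place at 2.
171 hashes to 4; slot 4 is free => place at 4.
40 hashes to 1; 1,2 taken => place at 3.
Table: [-, 140, 475, 40, 171]
Lookup 40: h=1, probe 1,2,3 → found at 3.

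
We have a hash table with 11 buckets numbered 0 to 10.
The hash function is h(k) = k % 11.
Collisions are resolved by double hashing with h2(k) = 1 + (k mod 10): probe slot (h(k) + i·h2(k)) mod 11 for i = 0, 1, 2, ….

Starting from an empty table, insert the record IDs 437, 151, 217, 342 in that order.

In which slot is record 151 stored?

10

Insert 437: h=8, slot 8 empty -> index 8.
Insert 151: h=8, h2=2, slot 8 occupied -> index 10.
Insert 217: h=8, h2=8, slot 8 occupied -> index 5.
Insert 342: h=1, slot 1 empty -> index 1.
Table: [_, 342, _, _, _, 217, _, _, 437, _, 151]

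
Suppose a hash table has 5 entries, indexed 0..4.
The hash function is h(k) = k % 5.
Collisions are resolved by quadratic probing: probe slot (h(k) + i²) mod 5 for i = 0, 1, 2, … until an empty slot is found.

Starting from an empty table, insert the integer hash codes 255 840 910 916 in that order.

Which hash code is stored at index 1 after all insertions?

840

255 hashes to 0; slot 0 is free → place at 0.
840 hashes to 0; 0 taken → place at 1.
910 hashes to 0; 0,1 taken → place at 4.
916 hashes to 1; 1 taken → place at 2.
Table: [255, 840, 916, _, 910]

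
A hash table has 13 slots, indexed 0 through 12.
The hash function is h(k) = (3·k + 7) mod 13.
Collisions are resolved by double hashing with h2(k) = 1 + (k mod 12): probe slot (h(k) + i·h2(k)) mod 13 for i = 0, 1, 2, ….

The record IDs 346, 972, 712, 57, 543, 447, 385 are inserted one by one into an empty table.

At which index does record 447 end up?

0

346: h=5 → slot 5
972: h=11 → slot 11
712: h=11, h2=5, probe 11,3 → slot 3
57: h=9 → slot 9
543: h=11, h2=4, probe 11,2 → slot 2
447: h=9, h2=4, probe 9,0 → slot 0
385: h=5, h2=2, probe 5,7 → slot 7
Table: [447, —, 543, 712, —, 346, —, 385, —, 57, —, 972, —]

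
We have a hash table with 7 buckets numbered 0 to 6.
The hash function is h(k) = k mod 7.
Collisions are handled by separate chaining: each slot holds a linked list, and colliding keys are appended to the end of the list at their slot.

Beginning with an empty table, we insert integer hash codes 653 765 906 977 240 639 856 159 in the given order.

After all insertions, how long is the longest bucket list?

5

Insert 653: h=2, bucket 2 empty → new chain.
Insert 765: h=2, bucket 2 nonempty → append to chain.
Insert 906: h=3, bucket 3 empty → new chain.
Insert 977: h=4, bucket 4 empty → new chain.
Insert 240: h=2, bucket 2 nonempty → append to chain.
Insert 639: h=2, bucket 2 nonempty → append to chain.
Insert 856: h=2, bucket 2 nonempty → append to chain.
Insert 159: h=5, bucket 5 empty → new chain.
Final buckets:
0: —
1: —
2: 653 -> 765 -> 240 -> 639 -> 856
3: 906
4: 977
5: 159
6: —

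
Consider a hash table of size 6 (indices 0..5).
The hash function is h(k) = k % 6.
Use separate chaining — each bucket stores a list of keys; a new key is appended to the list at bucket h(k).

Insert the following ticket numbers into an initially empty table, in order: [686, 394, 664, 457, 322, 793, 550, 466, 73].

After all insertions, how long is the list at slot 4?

5

Insert 686: h=2, bucket 2 empty -> new chain.
Insert 394: h=4, bucket 4 empty -> new chain.
Insert 664: h=4, bucket 4 nonempty -> append to chain.
Insert 457: h=1, bucket 1 empty -> new chain.
Insert 322: h=4, bucket 4 nonempty -> append to chain.
Insert 793: h=1, bucket 1 nonempty -> append to chain.
Insert 550: h=4, bucket 4 nonempty -> append to chain.
Insert 466: h=4, bucket 4 nonempty -> append to chain.
Insert 73: h=1, bucket 1 nonempty -> append to chain.
Final buckets:
0: _
1: 457 -> 793 -> 73
2: 686
3: _
4: 394 -> 664 -> 322 -> 550 -> 466
5: _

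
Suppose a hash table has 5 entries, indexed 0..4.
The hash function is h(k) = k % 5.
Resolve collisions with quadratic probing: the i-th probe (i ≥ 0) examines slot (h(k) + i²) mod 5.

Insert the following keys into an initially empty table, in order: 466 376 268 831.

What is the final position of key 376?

2

466 hashes to 1; slot 1 is free → place at 1.
376 hashes to 1; 1 taken → place at 2.
268 hashes to 3; slot 3 is free → place at 3.
831 hashes to 1; 1,2 taken → place at 0.
Table: [831, 466, 376, 268, .]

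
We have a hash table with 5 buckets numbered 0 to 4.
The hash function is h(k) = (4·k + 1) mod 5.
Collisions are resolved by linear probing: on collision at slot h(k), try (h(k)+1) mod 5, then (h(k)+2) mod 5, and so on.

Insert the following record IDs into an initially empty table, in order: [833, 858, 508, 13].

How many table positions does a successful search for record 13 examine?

833 hashes to 3; slot 3 is free → place at 3.
858 hashes to 3; 3 taken → place at 4.
508 hashes to 3; 3,4 taken → place at 0.
13 hashes to 3; 3,4,0 taken → place at 1.
Table: [508, 13, ., 833, 858]
Lookup 13: h=3, probe 3,4,0,1 → found at 1.

4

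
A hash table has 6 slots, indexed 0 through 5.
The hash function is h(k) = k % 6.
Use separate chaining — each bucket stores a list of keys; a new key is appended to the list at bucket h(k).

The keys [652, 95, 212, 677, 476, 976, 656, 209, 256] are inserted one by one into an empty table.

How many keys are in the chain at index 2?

3

Insert 652: h=4, bucket 4 empty → new chain.
Insert 95: h=5, bucket 5 empty → new chain.
Insert 212: h=2, bucket 2 empty → new chain.
Insert 677: h=5, bucket 5 nonempty → append to chain.
Insert 476: h=2, bucket 2 nonempty → append to chain.
Insert 976: h=4, bucket 4 nonempty → append to chain.
Insert 656: h=2, bucket 2 nonempty → append to chain.
Insert 209: h=5, bucket 5 nonempty → append to chain.
Insert 256: h=4, bucket 4 nonempty → append to chain.
Final buckets:
0: .
1: .
2: 212 -> 476 -> 656
3: .
4: 652 -> 976 -> 256
5: 95 -> 677 -> 209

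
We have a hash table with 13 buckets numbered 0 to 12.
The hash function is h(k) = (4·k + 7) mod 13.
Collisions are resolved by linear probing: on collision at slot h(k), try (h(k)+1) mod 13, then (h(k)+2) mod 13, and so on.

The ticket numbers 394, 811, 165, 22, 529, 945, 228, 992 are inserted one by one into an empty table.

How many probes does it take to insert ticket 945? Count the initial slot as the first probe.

4

394: h=10 → slot 10
811: h=1 → slot 1
165: h=4 → slot 4
22: h=4, probe 4,5 → slot 5
529: h=4, probe 4,5,6 → slot 6
945: h=4, probe 4,5,6,7 → slot 7
228: h=9 → slot 9
992: h=10, probe 10,11 → slot 11
Table: [., 811, ., ., 165, 22, 529, 945, ., 228, 394, 992, .]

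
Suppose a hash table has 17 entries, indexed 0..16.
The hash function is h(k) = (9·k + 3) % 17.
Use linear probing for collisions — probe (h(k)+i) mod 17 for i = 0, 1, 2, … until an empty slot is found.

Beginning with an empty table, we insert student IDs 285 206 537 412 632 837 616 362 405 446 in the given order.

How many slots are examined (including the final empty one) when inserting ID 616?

3

285: h=1 -> slot 1
206: h=4 -> slot 4
537: h=8 -> slot 8
412: h=5 -> slot 5
632: h=13 -> slot 13
837: h=5, probe 5,6 -> slot 6
616: h=5, probe 5,6,7 -> slot 7
362: h=14 -> slot 14
405: h=10 -> slot 10
446: h=5, probe 5,6,7,8,9 -> slot 9
Table: [—, 285, —, —, 206, 412, 837, 616, 537, 446, 405, —, —, 632, 362, —, —]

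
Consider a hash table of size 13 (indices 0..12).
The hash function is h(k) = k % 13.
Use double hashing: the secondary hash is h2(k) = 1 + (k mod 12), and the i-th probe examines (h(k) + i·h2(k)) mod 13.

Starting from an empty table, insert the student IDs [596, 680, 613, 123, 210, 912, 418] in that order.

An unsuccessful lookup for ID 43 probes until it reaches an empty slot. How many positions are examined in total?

Insert 596: h=11, slot 11 empty => index 11.
Insert 680: h=4, slot 4 empty => index 4.
Insert 613: h=2, slot 2 empty => index 2.
Insert 123: h=6, slot 6 empty => index 6.
Insert 210: h=2, h2=7, slot 2 occupied => index 9.
Insert 912: h=2, h2=1, slot 2 occupied => index 3.
Insert 418: h=2, h2=11, slot 2 occupied => index 0.
Table: [418, ∅, 613, 912, 680, ∅, 123, ∅, ∅, 210, ∅, 596, ∅]
Lookup 43: h=4, h2=8, probe 4,12 → slot 12 empty, not found.

2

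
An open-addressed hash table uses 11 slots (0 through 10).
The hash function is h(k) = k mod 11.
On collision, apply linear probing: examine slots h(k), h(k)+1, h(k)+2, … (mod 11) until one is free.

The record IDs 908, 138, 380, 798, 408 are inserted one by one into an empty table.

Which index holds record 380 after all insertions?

908 hashes to 6; slot 6 is free => place at 6.
138 hashes to 6; 6 taken => place at 7.
380 hashes to 6; 6,7 taken => place at 8.
798 hashes to 6; 6,7,8 taken => place at 9.
408 hashes to 1; slot 1 is free => place at 1.
Table: [., 408, ., ., ., ., 908, 138, 380, 798, .]

8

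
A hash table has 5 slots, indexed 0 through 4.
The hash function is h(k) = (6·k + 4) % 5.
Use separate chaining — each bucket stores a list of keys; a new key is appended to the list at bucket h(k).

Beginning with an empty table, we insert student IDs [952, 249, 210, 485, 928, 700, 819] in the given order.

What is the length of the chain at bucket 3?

2

Insert 952: h=1, bucket 1 empty → new chain.
Insert 249: h=3, bucket 3 empty → new chain.
Insert 210: h=4, bucket 4 empty → new chain.
Insert 485: h=4, bucket 4 nonempty → append to chain.
Insert 928: h=2, bucket 2 empty → new chain.
Insert 700: h=4, bucket 4 nonempty → append to chain.
Insert 819: h=3, bucket 3 nonempty → append to chain.
Final buckets:
0: —
1: 952
2: 928
3: 249 -> 819
4: 210 -> 485 -> 700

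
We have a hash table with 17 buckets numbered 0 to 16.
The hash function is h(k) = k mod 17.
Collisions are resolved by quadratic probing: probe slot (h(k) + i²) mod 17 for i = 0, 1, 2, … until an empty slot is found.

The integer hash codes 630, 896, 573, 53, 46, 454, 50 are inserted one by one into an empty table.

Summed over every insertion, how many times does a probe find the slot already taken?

Insert 630: h=1, slot 1 empty → index 1.
Insert 896: h=12, slot 12 empty → index 12.
Insert 573: h=12, slot 12 occupied → index 13.
Insert 53: h=2, slot 2 empty → index 2.
Insert 46: h=12, slots 12,13 occupied → index 16.
Insert 454: h=12, slots 12,13,16 occupied → index 4.
Insert 50: h=16, slot 16 occupied → index 0.
Table: [50, 630, 53, ., 454, ., ., ., ., ., ., ., 896, 573, ., ., 46]

7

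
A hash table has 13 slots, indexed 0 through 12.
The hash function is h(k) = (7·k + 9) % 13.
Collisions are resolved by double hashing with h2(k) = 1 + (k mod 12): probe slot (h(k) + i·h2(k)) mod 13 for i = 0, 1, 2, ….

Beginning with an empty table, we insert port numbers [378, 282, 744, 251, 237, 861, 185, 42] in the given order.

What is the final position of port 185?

10

Insert 378: h=3, slot 3 empty -> index 3.
Insert 282: h=7, slot 7 empty -> index 7.
Insert 744: h=4, slot 4 empty -> index 4.
Insert 251: h=11, slot 11 empty -> index 11.
Insert 237: h=4, h2=10, slot 4 occupied -> index 1.
Insert 861: h=4, h2=10, slots 4,1,11 occupied -> index 8.
Insert 185: h=4, h2=6, slot 4 occupied -> index 10.
Insert 42: h=4, h2=7, slots 4,11 occupied -> index 5.
Table: [—, 237, —, 378, 744, 42, —, 282, 861, —, 185, 251, —]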